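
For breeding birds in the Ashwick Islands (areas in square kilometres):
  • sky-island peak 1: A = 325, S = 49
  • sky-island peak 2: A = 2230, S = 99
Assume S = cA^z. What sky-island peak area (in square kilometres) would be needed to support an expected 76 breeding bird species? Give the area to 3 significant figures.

z = ln(99/49) / ln(2230/325) = 0.7033 / 1.9259 = 0.3652
c = 49 / 325^0.3652 = 49 / 8.266 = 5.928
A = (76/5.928)^(1/0.3652) ⇒ ln A = ln(12.82)/0.3652 = 6.9858
A = e^6.9858 ≈ 1081 square kilometres

1080 square kilometres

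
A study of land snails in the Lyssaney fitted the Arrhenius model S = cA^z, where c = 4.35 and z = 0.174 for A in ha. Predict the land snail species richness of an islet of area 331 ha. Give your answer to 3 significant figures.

11.9

S = 4.35 × 331^0.174
ln S = ln 4.35 + 0.174 × ln 331 = 1.4702 + 0.174 × 5.8021 = 2.4797
S = e^2.4797 ≈ 11.94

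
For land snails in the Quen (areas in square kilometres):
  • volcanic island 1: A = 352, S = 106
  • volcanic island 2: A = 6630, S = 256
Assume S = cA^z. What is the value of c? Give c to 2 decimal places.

18.22

z = ln(S₂/S₁) / ln(A₂/A₁) = ln(256/106) / ln(6630/352) = 0.8817 / 2.9357 = 0.3003
c = S₁ / A₁^z = 106 / 352^0.3003 = 106 / 5.819 = 18.22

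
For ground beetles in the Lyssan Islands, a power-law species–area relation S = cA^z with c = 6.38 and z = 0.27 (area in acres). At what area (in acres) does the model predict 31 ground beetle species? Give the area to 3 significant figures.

349 acres

31 = 6.38 × A^0.27  ⇒  A^0.27 = 31/6.38 = 4.859
ln A = ln(4.859) / 0.27 = 1.5808 / 0.27 = 5.8549
A = e^5.8549 ≈ 348.9 acres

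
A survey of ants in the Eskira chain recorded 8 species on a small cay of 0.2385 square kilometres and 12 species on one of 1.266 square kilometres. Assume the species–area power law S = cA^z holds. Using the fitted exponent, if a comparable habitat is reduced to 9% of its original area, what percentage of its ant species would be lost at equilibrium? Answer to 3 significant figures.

z = ln(12/8) / ln(1.266/0.2385) = 0.4055 / 1.6692 = 0.2429
S_new/S_old = (A_new/A_old)^z = 0.09^0.2429 = exp(0.2429 × -2.4079) = 0.5572
Fraction lost = 1 − 0.5572 = 0.4428

44.3%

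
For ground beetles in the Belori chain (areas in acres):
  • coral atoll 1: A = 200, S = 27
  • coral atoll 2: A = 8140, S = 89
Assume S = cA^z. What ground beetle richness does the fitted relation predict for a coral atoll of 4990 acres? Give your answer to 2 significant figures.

z = ln(89/27) / ln(8140/200) = 1.1928 / 3.7062 = 0.3218
c = 27 / 200^0.3218 = 27 / 5.502 = 4.907
S₃ = 4.907 × 4990^0.3218 = 4.907 × 15.49 ≈ 76.03

76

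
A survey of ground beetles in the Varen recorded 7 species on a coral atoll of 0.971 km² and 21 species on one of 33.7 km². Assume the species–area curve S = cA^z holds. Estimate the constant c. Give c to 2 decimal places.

7.06

z = ln(S₂/S₁) / ln(A₂/A₁) = ln(21/7) / ln(33.7/0.971) = 1.0986 / 3.5469 = 0.3097
c = S₁ / A₁^z = 7 / 0.971^0.3097 = 7 / 0.9909 = 7.064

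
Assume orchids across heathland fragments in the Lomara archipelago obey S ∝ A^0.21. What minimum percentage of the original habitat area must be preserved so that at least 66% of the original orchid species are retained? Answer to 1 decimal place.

Need (A_new/A_old)^0.21 = 0.66, so A_new/A_old = 0.66^(1/0.21) = 0.66^4.762
ln(A_new/A_old) = ln 0.66 / 0.21 = -0.4155 / 0.21 = -1.9786
A_new/A_old = e^-1.9786 ≈ 0.1383

13.8%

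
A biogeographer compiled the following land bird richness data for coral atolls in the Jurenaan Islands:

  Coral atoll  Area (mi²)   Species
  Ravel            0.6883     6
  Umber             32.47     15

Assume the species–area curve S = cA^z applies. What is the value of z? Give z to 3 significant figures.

Taking logs: ln S = ln c + z ln A, so z = (ln S₂ − ln S₁)/(ln A₂ − ln A₁).
z = ln(15/6) / ln(32.47/0.6883) = ln(2.5) / ln(47.17) = 0.9163 / 3.8538 = 0.2378

0.238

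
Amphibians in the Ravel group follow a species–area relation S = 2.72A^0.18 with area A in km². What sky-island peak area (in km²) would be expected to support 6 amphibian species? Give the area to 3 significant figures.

81.1 km²

6 = 2.72 × A^0.18  ⇒  A^0.18 = 6/2.72 = 2.206
ln A = ln(2.206) / 0.18 = 0.7911 / 0.18 = 4.3952
A = e^4.3952 ≈ 81.06 km²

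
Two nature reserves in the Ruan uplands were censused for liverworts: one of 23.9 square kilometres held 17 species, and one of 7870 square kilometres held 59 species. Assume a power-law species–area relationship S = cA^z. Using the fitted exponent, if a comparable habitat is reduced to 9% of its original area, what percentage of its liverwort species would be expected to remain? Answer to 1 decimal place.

z = ln(59/17) / ln(7870/23.9) = 1.2443 / 5.7969 = 0.2147
S_new/S_old = (A_new/A_old)^z = 0.09^0.2147 = exp(0.2147 × -2.4079) = 0.5964

59.6%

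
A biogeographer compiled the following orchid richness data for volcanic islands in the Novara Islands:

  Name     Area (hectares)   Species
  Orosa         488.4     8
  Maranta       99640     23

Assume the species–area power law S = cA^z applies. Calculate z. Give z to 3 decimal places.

0.199

Taking logs: ln S = ln c + z ln A, so z = (ln S₂ − ln S₁)/(ln A₂ − ln A₁).
z = ln(23/8) / ln(99640/488.4) = ln(2.875) / ln(204) = 1.0561 / 5.3182 = 0.1986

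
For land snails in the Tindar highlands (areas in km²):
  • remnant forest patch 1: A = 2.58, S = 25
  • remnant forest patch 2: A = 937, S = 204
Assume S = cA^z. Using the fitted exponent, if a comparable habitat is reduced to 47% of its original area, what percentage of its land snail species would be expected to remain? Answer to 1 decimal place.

z = ln(204/25) / ln(937/2.58) = 2.0992 / 5.8949 = 0.3561
S_new/S_old = (A_new/A_old)^z = 0.47^0.3561 = exp(0.3561 × -0.7550) = 0.7642

76.4%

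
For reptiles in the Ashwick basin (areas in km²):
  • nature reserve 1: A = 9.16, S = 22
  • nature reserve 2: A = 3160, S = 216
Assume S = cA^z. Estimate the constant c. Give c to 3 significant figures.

z = ln(S₂/S₁) / ln(A₂/A₁) = ln(216/22) / ln(3160/9.16) = 2.2842 / 5.8435 = 0.3909
c = S₁ / A₁^z = 22 / 9.16^0.3909 = 22 / 2.377 = 9.256

9.26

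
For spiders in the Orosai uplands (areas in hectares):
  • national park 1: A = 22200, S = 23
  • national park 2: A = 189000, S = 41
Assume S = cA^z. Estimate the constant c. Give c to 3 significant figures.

1.54

z = ln(S₂/S₁) / ln(A₂/A₁) = ln(41/23) / ln(189000/22200) = 0.5781 / 2.1417 = 0.2699
c = S₁ / A₁^z = 23 / 22200^0.2699 = 23 / 14.9 = 1.544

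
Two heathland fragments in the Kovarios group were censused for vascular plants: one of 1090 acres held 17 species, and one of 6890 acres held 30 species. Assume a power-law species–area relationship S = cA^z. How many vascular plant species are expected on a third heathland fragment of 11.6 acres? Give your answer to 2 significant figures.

z = ln(30/17) / ln(6890/1090) = 0.5680 / 1.8439 = 0.3080
c = 17 / 1090^0.3080 = 17 / 8.623 = 1.972
S₃ = 1.972 × 11.6^0.3080 = 1.972 × 2.128 ≈ 4.195

4.2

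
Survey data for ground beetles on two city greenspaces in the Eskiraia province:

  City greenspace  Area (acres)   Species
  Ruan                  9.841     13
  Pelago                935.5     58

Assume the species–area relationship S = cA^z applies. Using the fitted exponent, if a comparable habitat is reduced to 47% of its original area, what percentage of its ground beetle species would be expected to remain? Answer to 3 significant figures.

z = ln(58/13) / ln(935.5/9.841) = 1.4955 / 4.5545 = 0.3284
S_new/S_old = (A_new/A_old)^z = 0.47^0.3284 = exp(0.3284 × -0.7550) = 0.7804

78.0%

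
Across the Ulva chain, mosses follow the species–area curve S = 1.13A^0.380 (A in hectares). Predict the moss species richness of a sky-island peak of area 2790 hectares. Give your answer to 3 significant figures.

S = 1.13 × 2790^0.38
ln S = ln 1.13 + 0.38 × ln 2790 = 0.1222 + 0.38 × 7.9338 = 3.1371
S = e^3.1371 ≈ 23.04

23.0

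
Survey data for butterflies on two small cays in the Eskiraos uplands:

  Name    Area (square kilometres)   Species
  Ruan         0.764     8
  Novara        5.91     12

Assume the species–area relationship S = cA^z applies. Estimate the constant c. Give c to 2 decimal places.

z = ln(S₂/S₁) / ln(A₂/A₁) = ln(12/8) / ln(5.91/0.764) = 0.4055 / 2.0458 = 0.1982
c = S₁ / A₁^z = 8 / 0.764^0.1982 = 8 / 0.948 = 8.438

8.44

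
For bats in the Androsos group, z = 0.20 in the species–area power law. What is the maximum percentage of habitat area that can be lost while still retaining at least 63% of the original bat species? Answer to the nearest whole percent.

Need (A_new/A_old)^0.2 = 0.63, so A_new/A_old = 0.63^(1/0.2) = 0.63^5
ln(A_new/A_old) = ln 0.63 / 0.2 = -0.4620 / 0.2 = -2.3102
A_new/A_old = e^-2.3102 ≈ 0.09924
Fraction that can be lost = 1 − 0.09924 = 0.9008

90%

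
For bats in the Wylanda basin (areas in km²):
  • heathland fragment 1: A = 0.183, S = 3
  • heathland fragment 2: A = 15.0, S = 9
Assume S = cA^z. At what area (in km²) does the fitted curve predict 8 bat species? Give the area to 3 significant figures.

z = ln(9/3) / ln(15/0.183) = 1.0986 / 4.4063 = 0.2493
c = 3 / 0.183^0.2493 = 3 / 0.6548 = 4.582
A = (8/4.582)^(1/0.2493) ⇒ ln A = ln(1.746)/0.2493 = 2.2356
A = e^2.2356 ≈ 9.353 km²

9.35 km²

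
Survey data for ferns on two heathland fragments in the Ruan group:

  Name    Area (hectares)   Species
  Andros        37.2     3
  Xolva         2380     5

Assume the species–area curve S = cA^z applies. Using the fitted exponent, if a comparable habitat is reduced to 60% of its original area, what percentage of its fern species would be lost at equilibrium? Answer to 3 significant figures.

6.08%

z = ln(5/3) / ln(2380/37.2) = 0.5108 / 4.1585 = 0.1228
S_new/S_old = (A_new/A_old)^z = 0.6^0.1228 = exp(0.1228 × -0.5108) = 0.9392
Fraction lost = 1 − 0.9392 = 0.06082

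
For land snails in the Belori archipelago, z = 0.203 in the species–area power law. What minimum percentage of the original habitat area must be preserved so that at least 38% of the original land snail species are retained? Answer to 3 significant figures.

Need (A_new/A_old)^0.203 = 0.38, so A_new/A_old = 0.38^(1/0.203) = 0.38^4.926
ln(A_new/A_old) = ln 0.38 / 0.203 = -0.9676 / 0.203 = -4.7664
A_new/A_old = e^-4.7664 ≈ 0.008511

0.851%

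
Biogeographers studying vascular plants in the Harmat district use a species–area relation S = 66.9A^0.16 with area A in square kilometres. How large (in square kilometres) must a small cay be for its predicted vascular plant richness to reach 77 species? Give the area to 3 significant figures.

2.41 square kilometres

77 = 66.9 × A^0.16  ⇒  A^0.16 = 77/66.9 = 1.151
ln A = ln(1.151) / 0.16 = 0.1406 / 0.16 = 0.8788
A = e^0.8788 ≈ 2.408 square kilometres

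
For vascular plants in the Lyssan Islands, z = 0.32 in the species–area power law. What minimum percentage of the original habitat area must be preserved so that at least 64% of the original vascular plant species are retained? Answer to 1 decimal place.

24.8%

Need (A_new/A_old)^0.32 = 0.64, so A_new/A_old = 0.64^(1/0.32) = 0.64^3.125
ln(A_new/A_old) = ln 0.64 / 0.32 = -0.4463 / 0.32 = -1.3946
A_new/A_old = e^-1.3946 ≈ 0.2479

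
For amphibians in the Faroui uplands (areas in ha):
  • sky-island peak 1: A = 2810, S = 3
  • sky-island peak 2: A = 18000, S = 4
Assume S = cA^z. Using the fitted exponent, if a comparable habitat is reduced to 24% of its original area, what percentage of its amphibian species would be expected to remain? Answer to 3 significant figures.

z = ln(4/3) / ln(18000/2810) = 0.2877 / 1.8572 = 0.1549
S_new/S_old = (A_new/A_old)^z = 0.24^0.1549 = exp(0.1549 × -1.4271) = 0.8017

80.2%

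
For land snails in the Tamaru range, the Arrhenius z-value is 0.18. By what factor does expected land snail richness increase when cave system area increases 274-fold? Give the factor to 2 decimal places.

2.75

S₂/S₁ = (A₂/A₁)^z = 274^0.18
ln(S₂/S₁) = 0.18 × ln 274 = 0.18 × 5.6131 = 1.0104
S₂/S₁ = e^1.0104 ≈ 2.747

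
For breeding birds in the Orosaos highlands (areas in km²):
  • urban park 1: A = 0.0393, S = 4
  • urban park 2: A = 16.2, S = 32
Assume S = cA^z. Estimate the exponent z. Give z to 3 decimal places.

Taking logs: ln S = ln c + z ln A, so z = (ln S₂ − ln S₁)/(ln A₂ − ln A₁).
z = ln(32/4) / ln(16.2/0.0393) = ln(8) / ln(412.2) = 2.0794 / 6.0215 = 0.3453

0.345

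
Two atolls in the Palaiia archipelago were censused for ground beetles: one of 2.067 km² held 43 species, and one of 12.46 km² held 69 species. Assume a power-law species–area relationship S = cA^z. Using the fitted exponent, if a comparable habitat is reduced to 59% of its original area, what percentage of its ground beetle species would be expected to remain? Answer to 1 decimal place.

z = ln(69/43) / ln(12.46/2.067) = 0.4729 / 1.7964 = 0.2632
S_new/S_old = (A_new/A_old)^z = 0.59^0.2632 = exp(0.2632 × -0.5276) = 0.8703

87.0%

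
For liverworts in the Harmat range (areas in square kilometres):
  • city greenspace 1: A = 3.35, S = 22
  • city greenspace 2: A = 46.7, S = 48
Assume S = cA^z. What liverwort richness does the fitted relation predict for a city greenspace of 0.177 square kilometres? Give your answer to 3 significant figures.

z = ln(48/22) / ln(46.7/3.35) = 0.7802 / 2.6348 = 0.2961
c = 22 / 3.35^0.2961 = 22 / 1.43 = 15.38
S₃ = 15.38 × 0.177^0.2961 = 15.38 × 0.5989 ≈ 9.21

9.21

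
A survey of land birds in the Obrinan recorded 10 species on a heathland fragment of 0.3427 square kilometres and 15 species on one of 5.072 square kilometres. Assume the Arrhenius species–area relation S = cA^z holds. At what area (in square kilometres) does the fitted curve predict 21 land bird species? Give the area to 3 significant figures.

z = ln(15/10) / ln(5.072/0.3427) = 0.4055 / 2.6946 = 0.1505
c = 10 / 0.3427^0.1505 = 10 / 0.8512 = 11.75
A = (21/11.75)^(1/0.1505) ⇒ ln A = ln(1.787)/0.1505 = 3.8599
A = e^3.8599 ≈ 47.46 square kilometres

47.5 square kilometres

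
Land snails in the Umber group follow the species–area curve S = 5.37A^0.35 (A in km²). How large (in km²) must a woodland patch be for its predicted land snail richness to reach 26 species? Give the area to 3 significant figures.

26 = 5.37 × A^0.35  ⇒  A^0.35 = 26/5.37 = 4.842
ln A = ln(4.842) / 0.35 = 1.5773 / 0.35 = 4.5065
A = e^4.5065 ≈ 90.6 km²

90.6 km²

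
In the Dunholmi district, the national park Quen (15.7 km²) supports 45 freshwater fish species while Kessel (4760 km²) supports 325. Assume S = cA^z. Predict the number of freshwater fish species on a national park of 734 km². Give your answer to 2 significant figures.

170

z = ln(325/45) / ln(4760/15.7) = 1.9772 / 5.7143 = 0.3460
c = 45 / 15.7^0.3460 = 45 / 2.593 = 17.36
S₃ = 17.36 × 734^0.3460 = 17.36 × 9.807 ≈ 170.2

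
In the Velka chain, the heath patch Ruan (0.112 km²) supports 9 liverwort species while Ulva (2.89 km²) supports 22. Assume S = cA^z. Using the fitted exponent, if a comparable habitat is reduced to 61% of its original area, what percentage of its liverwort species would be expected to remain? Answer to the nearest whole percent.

87%

z = ln(22/9) / ln(2.89/0.112) = 0.8938 / 3.2505 = 0.2750
S_new/S_old = (A_new/A_old)^z = 0.61^0.2750 = exp(0.2750 × -0.4943) = 0.8729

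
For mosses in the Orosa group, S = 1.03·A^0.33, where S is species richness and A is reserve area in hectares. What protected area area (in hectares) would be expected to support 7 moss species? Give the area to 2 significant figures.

330 hectares

7 = 1.03 × A^0.33  ⇒  A^0.33 = 7/1.03 = 6.796
ln A = ln(6.796) / 0.33 = 1.9164 / 0.33 = 5.8071
A = e^5.8071 ≈ 332.7 hectares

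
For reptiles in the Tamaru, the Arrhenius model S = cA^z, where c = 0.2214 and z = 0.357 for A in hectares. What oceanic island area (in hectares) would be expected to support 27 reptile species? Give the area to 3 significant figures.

27 = 0.2214 × A^0.357  ⇒  A^0.357 = 27/0.2214 = 122
ln A = ln(122) / 0.357 = 4.8036 / 0.357 = 13.4555
A = e^13.4555 ≈ 697684 hectares

698000 hectares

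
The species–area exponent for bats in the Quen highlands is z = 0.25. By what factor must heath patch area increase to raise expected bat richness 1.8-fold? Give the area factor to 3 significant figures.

10.5

(A₂/A₁)^0.25 = 1.8, so A₂/A₁ = 1.8^(1/0.25) = 1.8^4
ln(A₂/A₁) = ln 1.8 / 0.25 = 0.5878 / 0.25 = 2.3511
A₂/A₁ = e^2.3511 ≈ 10.5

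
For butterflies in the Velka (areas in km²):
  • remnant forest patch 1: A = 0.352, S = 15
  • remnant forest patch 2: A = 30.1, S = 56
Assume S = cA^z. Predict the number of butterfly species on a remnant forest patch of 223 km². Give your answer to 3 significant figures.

z = ln(56/15) / ln(30.1/0.352) = 1.3173 / 4.4486 = 0.2961
c = 15 / 0.352^0.2961 = 15 / 0.734 = 20.43
S₃ = 20.43 × 223^0.2961 = 20.43 × 4.959 ≈ 101.3

101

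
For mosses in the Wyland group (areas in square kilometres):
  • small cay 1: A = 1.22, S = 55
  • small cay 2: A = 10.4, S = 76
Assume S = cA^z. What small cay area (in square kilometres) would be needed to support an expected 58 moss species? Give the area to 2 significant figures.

z = ln(76/55) / ln(10.4/1.22) = 0.3234 / 2.1430 = 0.1509
c = 55 / 1.22^0.1509 = 55 / 1.03 = 53.37
A = (58/53.37)^(1/0.1509) ⇒ ln A = ln(1.087)/0.1509 = 0.5508
A = e^0.5508 ≈ 1.735 square kilometres

1.7 square kilometres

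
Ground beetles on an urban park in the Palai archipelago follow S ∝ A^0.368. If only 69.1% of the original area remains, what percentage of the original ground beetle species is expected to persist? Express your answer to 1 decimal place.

87.3%

S_new/S_old = (A_new/A_old)^z = 0.691^0.368
= exp(0.368 × ln 0.691) = exp(0.368 × -0.3696) = exp(-0.1360) ≈ 0.8728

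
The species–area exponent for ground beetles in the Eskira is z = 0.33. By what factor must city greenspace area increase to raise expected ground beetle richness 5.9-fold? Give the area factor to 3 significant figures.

217

(A₂/A₁)^0.33 = 5.9, so A₂/A₁ = 5.9^(1/0.33) = 5.9^3.03
ln(A₂/A₁) = ln 5.9 / 0.33 = 1.7750 / 0.33 = 5.3786
A₂/A₁ = e^5.3786 ≈ 216.7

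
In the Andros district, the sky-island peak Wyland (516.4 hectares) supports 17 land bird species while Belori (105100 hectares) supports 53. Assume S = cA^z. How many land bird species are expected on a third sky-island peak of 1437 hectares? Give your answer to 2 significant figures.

21

z = ln(53/17) / ln(105100/516.4) = 1.1371 / 5.3158 = 0.2139
c = 17 / 516.4^0.2139 = 17 / 3.805 = 4.468
S₃ = 4.468 × 1437^0.2139 = 4.468 × 4.736 ≈ 21.16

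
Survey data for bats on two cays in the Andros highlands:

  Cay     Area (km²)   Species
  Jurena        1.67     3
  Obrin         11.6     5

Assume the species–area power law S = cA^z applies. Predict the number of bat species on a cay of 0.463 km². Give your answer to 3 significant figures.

z = ln(5/3) / ln(11.6/1.67) = 0.5108 / 1.9382 = 0.2636
c = 3 / 1.67^0.2636 = 3 / 1.145 = 2.621
S₃ = 2.621 × 0.463^0.2636 = 2.621 × 0.8163 ≈ 2.139

2.14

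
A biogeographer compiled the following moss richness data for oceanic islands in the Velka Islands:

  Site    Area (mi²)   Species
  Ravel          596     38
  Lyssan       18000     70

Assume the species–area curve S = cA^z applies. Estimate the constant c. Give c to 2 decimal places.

z = ln(S₂/S₁) / ln(A₂/A₁) = ln(70/38) / ln(18000/596) = 0.6109 / 3.4079 = 0.1793
c = S₁ / A₁^z = 38 / 596^0.1793 = 38 / 3.144 = 12.09

12.09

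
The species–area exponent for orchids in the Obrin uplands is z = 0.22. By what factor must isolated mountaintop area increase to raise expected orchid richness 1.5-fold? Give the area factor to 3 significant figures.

6.32

(A₂/A₁)^0.22 = 1.5, so A₂/A₁ = 1.5^(1/0.22) = 1.5^4.545
ln(A₂/A₁) = ln 1.5 / 0.22 = 0.4055 / 0.22 = 1.8430
A₂/A₁ = e^1.8430 ≈ 6.316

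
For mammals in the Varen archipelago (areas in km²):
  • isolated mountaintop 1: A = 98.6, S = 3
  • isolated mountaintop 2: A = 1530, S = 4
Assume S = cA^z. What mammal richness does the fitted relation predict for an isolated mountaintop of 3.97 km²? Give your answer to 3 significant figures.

2.14

z = ln(4/3) / ln(1530/98.6) = 0.2877 / 2.7420 = 0.1049
c = 3 / 98.6^0.1049 = 3 / 1.619 = 1.853
S₃ = 1.853 × 3.97^0.1049 = 1.853 × 1.156 ≈ 2.142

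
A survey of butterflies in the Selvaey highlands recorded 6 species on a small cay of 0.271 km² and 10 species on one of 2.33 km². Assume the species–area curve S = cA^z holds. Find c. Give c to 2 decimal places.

z = ln(S₂/S₁) / ln(A₂/A₁) = ln(10/6) / ln(2.33/0.271) = 0.5108 / 2.1515 = 0.2374
c = S₁ / A₁^z = 6 / 0.271^0.2374 = 6 / 0.7335 = 8.18

8.18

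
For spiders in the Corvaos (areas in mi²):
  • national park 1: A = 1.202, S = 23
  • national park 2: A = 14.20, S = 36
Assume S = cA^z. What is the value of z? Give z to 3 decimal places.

Taking logs: ln S = ln c + z ln A, so z = (ln S₂ − ln S₁)/(ln A₂ − ln A₁).
z = ln(36/23) / ln(14.2/1.202) = ln(1.565) / ln(11.81) = 0.4480 / 2.4693 = 0.1814

0.181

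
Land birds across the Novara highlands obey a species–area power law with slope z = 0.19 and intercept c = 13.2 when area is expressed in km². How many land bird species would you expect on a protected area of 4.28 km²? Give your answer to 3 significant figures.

S = 13.2 × 4.28^0.19
ln S = ln 13.2 + 0.19 × ln 4.28 = 2.5802 + 0.19 × 1.4540 = 2.8565
S = e^2.8565 ≈ 17.4

17.4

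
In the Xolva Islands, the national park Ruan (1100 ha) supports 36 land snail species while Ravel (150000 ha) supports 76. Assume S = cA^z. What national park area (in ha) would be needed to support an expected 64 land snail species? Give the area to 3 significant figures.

48400 ha

z = ln(76/36) / ln(150000/1100) = 0.7472 / 4.9153 = 0.1520
c = 36 / 1100^0.1520 = 36 / 2.9 = 12.42
A = (64/12.42)^(1/0.1520) ⇒ ln A = ln(5.155)/0.1520 = 10.7879
A = e^10.7879 ≈ 48432 ha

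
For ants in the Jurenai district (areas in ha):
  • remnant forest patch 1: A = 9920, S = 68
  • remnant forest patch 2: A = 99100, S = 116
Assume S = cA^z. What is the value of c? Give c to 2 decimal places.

z = ln(S₂/S₁) / ln(A₂/A₁) = ln(116/68) / ln(99100/9920) = 0.5341 / 2.3016 = 0.2321
c = S₁ / A₁^z = 68 / 9920^0.2321 = 68 / 8.46 = 8.037

8.04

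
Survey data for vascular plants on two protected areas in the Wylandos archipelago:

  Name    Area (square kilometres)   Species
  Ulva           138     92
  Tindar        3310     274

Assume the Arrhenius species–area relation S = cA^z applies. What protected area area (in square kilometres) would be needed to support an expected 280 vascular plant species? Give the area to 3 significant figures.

z = ln(274/92) / ln(3310/138) = 1.0913 / 3.1774 = 0.3435
c = 92 / 138^0.3435 = 92 / 5.432 = 16.94
A = (280/16.94)^(1/0.3435) ⇒ ln A = ln(16.53)/0.3435 = 8.1678
A = e^8.1678 ≈ 3525 square kilometres

3530 square kilometres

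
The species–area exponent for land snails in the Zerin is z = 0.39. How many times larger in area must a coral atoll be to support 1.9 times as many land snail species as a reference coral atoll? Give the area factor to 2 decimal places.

5.19

(A₂/A₁)^0.39 = 1.9, so A₂/A₁ = 1.9^(1/0.39) = 1.9^2.564
ln(A₂/A₁) = ln 1.9 / 0.39 = 0.6419 / 0.39 = 1.6458
A₂/A₁ = e^1.6458 ≈ 5.185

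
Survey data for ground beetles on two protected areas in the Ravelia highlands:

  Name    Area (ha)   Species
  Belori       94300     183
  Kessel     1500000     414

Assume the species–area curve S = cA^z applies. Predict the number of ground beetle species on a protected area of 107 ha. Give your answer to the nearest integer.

25

z = ln(414/183) / ln(1500000/94300) = 0.8164 / 2.7667 = 0.2951
c = 183 / 94300^0.2951 = 183 / 29.36 = 6.232
S₃ = 6.232 × 107^0.2951 = 6.232 × 3.97 ≈ 24.74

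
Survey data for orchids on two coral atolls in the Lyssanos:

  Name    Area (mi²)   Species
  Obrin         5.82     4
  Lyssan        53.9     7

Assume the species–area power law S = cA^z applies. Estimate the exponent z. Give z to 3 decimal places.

0.251

Taking logs: ln S = ln c + z ln A, so z = (ln S₂ − ln S₁)/(ln A₂ − ln A₁).
z = ln(7/4) / ln(53.9/5.82) = ln(1.75) / ln(9.261) = 0.5596 / 2.2258 = 0.2514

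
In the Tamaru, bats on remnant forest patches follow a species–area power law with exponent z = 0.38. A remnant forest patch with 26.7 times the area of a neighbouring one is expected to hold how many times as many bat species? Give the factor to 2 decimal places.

S₂/S₁ = (A₂/A₁)^z = 26.7^0.38
ln(S₂/S₁) = 0.38 × ln 26.7 = 0.38 × 3.2847 = 1.2482
S₂/S₁ = e^1.2482 ≈ 3.484

3.48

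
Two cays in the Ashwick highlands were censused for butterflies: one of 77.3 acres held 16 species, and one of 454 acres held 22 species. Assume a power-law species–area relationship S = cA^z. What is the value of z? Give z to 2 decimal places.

Taking logs: ln S = ln c + z ln A, so z = (ln S₂ − ln S₁)/(ln A₂ − ln A₁).
z = ln(22/16) / ln(454/77.3) = ln(1.375) / ln(5.873) = 0.3185 / 1.7704 = 0.1799

0.18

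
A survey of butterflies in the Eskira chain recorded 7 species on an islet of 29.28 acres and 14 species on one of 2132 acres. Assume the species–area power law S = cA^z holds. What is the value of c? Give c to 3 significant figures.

z = ln(S₂/S₁) / ln(A₂/A₁) = ln(14/7) / ln(2132/29.28) = 0.6931 / 4.2879 = 0.1617
c = S₁ / A₁^z = 7 / 29.28^0.1617 = 7 / 1.726 = 4.055

4.06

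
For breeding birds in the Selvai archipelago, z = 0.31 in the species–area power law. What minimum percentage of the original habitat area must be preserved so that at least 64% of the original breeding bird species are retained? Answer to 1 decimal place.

Need (A_new/A_old)^0.31 = 0.64, so A_new/A_old = 0.64^(1/0.31) = 0.64^3.226
ln(A_new/A_old) = ln 0.64 / 0.31 = -0.4463 / 0.31 = -1.4396
A_new/A_old = e^-1.4396 ≈ 0.237

23.7%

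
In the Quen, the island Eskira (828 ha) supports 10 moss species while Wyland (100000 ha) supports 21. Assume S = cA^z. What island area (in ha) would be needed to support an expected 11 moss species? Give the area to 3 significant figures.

1530 ha

z = ln(21/10) / ln(100000/828) = 0.7419 / 4.7939 = 0.1548
c = 10 / 828^0.1548 = 10 / 2.829 = 3.535
A = (11/3.535)^(1/0.1548) ⇒ ln A = ln(3.112)/0.1548 = 7.3348
A = e^7.3348 ≈ 1533 ha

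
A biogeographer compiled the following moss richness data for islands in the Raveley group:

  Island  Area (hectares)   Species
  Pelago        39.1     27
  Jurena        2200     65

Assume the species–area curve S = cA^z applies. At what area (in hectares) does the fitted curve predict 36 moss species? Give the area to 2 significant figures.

150 hectares

z = ln(65/27) / ln(2200/39.1) = 0.8786 / 4.0301 = 0.2180
c = 27 / 39.1^0.2180 = 27 / 2.224 = 12.14
A = (36/12.14)^(1/0.2180) ⇒ ln A = ln(2.965)/0.2180 = 4.9858
A = e^4.9858 ≈ 146.3 hectares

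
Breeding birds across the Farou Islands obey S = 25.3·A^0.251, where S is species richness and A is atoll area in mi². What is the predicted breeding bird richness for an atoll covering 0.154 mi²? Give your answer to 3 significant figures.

15.8

S = 25.3 × 0.154^0.251
ln S = ln 25.3 + 0.251 × ln 0.154 = 3.2308 + 0.251 × -1.8708 = 2.7612
S = e^2.7612 ≈ 15.82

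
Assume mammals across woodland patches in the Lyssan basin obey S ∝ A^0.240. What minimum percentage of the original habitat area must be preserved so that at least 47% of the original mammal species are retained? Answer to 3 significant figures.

4.30%

Need (A_new/A_old)^0.24 = 0.47, so A_new/A_old = 0.47^(1/0.24) = 0.47^4.167
ln(A_new/A_old) = ln 0.47 / 0.24 = -0.7550 / 0.24 = -3.1459
A_new/A_old = e^-3.1459 ≈ 0.04303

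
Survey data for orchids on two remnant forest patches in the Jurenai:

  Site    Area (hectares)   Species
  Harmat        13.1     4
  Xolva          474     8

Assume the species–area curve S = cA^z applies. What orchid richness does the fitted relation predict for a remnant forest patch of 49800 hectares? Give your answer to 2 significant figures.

20

z = ln(8/4) / ln(474/13.1) = 0.6931 / 3.5886 = 0.1932
c = 4 / 13.1^0.1932 = 4 / 1.644 = 2.434
S₃ = 2.434 × 49800^0.1932 = 2.434 × 8.078 ≈ 19.66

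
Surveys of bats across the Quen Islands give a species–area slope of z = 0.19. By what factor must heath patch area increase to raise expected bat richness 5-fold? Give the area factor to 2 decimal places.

(A₂/A₁)^0.19 = 5, so A₂/A₁ = 5^(1/0.19) = 5^5.263
ln(A₂/A₁) = ln 5 / 0.19 = 1.6094 / 0.19 = 8.4707
A₂/A₁ = e^8.4707 ≈ 4773

4772.98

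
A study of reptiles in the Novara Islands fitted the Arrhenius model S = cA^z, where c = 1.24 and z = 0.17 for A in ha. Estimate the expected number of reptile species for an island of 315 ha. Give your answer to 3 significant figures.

S = 1.24 × 315^0.17 = 1.24 × 2.659 ≈ 3.297

3.30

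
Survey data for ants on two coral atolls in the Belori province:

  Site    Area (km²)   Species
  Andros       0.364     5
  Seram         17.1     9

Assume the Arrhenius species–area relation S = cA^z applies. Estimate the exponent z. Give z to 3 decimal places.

Taking logs: ln S = ln c + z ln A, so z = (ln S₂ − ln S₁)/(ln A₂ − ln A₁).
z = ln(9/5) / ln(17.1/0.364) = ln(1.8) / ln(46.98) = 0.5878 / 3.8497 = 0.1527

0.153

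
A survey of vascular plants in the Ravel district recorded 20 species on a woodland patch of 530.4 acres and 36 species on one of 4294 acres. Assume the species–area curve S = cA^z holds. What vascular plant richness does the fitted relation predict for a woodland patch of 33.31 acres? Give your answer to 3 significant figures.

9.19

z = ln(36/20) / ln(4294/530.4) = 0.5878 / 2.0913 = 0.2811
c = 20 / 530.4^0.2811 = 20 / 5.831 = 3.43
S₃ = 3.43 × 33.31^0.2811 = 3.43 × 2.679 ≈ 9.187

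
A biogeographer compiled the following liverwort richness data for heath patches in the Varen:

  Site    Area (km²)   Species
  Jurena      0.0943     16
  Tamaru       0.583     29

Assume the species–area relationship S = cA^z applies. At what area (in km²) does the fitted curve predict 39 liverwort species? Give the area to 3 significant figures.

1.44 km²

z = ln(29/16) / ln(0.583/0.0943) = 0.5947 / 1.8217 = 0.3265
c = 16 / 0.0943^0.3265 = 16 / 0.4626 = 34.59
A = (39/34.59)^(1/0.3265) ⇒ ln A = ln(1.128)/0.3265 = 0.3680
A = e^0.3680 ≈ 1.445 km²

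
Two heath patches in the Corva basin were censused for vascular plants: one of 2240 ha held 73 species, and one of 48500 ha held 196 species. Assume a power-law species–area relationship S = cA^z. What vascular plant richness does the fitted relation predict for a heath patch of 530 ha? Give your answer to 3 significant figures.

z = ln(196/73) / ln(48500/2240) = 0.9877 / 3.0751 = 0.3212
c = 73 / 2240^0.3212 = 73 / 11.91 = 6.128
S₃ = 6.128 × 530^0.3212 = 6.128 × 7.499 ≈ 45.95

45.9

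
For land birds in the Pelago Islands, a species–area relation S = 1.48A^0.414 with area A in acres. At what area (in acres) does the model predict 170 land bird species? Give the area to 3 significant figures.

94700 acres

170 = 1.48 × A^0.414  ⇒  A^0.414 = 170/1.48 = 114.9
ln A = ln(114.9) / 0.414 = 4.7438 / 0.414 = 11.4583
A = e^11.4583 ≈ 94689 acres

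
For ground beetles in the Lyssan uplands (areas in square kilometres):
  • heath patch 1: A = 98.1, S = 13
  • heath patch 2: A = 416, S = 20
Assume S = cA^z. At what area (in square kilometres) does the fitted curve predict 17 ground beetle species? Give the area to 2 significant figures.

240 square kilometres

z = ln(20/13) / ln(416/98.1) = 0.4308 / 1.4447 = 0.2982
c = 13 / 98.1^0.2982 = 13 / 3.925 = 3.312
A = (17/3.312)^(1/0.2982) ⇒ ln A = ln(5.133)/0.2982 = 5.4857
A = e^5.4857 ≈ 241.2 square kilometres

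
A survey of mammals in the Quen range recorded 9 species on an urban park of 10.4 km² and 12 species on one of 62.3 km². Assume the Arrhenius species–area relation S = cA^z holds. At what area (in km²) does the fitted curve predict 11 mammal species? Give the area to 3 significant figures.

z = ln(12/9) / ln(62.3/10.4) = 0.2877 / 1.7902 = 0.1607
c = 9 / 10.4^0.1607 = 9 / 1.457 = 6.177
A = (11/6.177)^(1/0.1607) ⇒ ln A = ln(1.781)/0.1607 = 3.5905
A = e^3.5905 ≈ 36.25 km²

36.3 km²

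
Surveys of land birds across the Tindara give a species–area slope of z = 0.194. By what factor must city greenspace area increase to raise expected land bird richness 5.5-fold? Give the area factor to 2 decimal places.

(A₂/A₁)^0.194 = 5.5, so A₂/A₁ = 5.5^(1/0.194) = 5.5^5.155
ln(A₂/A₁) = ln 5.5 / 0.194 = 1.7047 / 0.194 = 8.7874
A₂/A₁ = e^8.7874 ≈ 6551

6550.92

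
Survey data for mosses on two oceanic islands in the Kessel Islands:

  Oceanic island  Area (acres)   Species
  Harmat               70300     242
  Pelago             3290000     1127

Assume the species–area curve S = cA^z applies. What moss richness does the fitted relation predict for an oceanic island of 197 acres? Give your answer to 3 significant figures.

23.1

z = ln(1127/242) / ln(3290000/70300) = 1.5384 / 3.8459 = 0.4000
c = 242 / 70300^0.4000 = 242 / 86.86 = 2.786
S₃ = 2.786 × 197^0.4000 = 2.786 × 8.276 ≈ 23.06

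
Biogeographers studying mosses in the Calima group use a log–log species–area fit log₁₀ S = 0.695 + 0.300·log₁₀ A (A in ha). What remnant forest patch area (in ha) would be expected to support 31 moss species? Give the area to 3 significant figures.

451 ha

31 = 4.955 × A^0.3  ⇒  A^0.3 = 31/4.955 = 6.257
ln A = ln(6.257) / 0.3 = 1.8337 / 0.3 = 6.1123
A = e^6.1123 ≈ 451.4 ha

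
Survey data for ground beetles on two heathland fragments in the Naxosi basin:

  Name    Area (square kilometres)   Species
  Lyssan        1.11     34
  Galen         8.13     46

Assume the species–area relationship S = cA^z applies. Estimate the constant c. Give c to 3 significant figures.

33.5

z = ln(S₂/S₁) / ln(A₂/A₁) = ln(46/34) / ln(8.13/1.11) = 0.3023 / 1.9912 = 0.1518
c = S₁ / A₁^z = 34 / 1.11^0.1518 = 34 / 1.016 = 33.47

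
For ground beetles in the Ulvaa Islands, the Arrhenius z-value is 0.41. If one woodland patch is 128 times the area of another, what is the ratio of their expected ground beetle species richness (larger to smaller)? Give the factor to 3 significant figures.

7.31

S₂/S₁ = (A₂/A₁)^z = 128^0.41
ln(S₂/S₁) = 0.41 × ln 128 = 0.41 × 4.8520 = 1.9893
S₂/S₁ = e^1.9893 ≈ 7.311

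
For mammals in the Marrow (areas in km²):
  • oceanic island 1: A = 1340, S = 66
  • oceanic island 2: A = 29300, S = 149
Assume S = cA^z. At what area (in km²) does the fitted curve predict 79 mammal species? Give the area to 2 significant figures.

z = ln(149/66) / ln(29300/1340) = 0.8143 / 3.0849 = 0.2640
c = 66 / 1340^0.2640 = 66 / 6.69 = 9.865
A = (79/9.865)^(1/0.2640) ⇒ ln A = ln(8.008)/0.2640 = 7.8816
A = e^7.8816 ≈ 2648 km²

2600 km²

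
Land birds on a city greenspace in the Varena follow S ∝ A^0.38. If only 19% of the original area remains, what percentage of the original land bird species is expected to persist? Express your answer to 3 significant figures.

53.2%

S_new/S_old = (A_new/A_old)^z = 0.19^0.38
= exp(0.38 × ln 0.19) = exp(0.38 × -1.6607) = exp(-0.6311) ≈ 0.532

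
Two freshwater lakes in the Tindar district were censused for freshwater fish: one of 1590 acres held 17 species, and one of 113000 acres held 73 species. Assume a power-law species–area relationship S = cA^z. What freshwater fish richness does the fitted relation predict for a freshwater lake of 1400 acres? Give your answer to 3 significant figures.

z = ln(73/17) / ln(113000/1590) = 1.4572 / 4.2637 = 0.3418
c = 17 / 1590^0.3418 = 17 / 12.42 = 1.369
S₃ = 1.369 × 1400^0.3418 = 1.369 × 11.89 ≈ 16.28

16.3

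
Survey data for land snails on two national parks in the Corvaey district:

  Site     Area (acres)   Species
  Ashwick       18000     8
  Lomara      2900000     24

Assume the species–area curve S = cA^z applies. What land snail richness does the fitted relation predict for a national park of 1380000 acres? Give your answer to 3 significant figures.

20.4

z = ln(24/8) / ln(2900000/18000) = 1.0986 / 5.0821 = 0.2162
c = 8 / 18000^0.2162 = 8 / 8.315 = 0.9621
S₃ = 0.9621 × 1380000^0.2162 = 0.9621 × 21.25 ≈ 20.44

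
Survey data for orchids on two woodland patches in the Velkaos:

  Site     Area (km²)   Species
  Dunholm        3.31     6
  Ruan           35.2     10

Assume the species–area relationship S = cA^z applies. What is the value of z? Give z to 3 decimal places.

0.216

Taking logs: ln S = ln c + z ln A, so z = (ln S₂ − ln S₁)/(ln A₂ − ln A₁).
z = ln(10/6) / ln(35.2/3.31) = ln(1.667) / ln(10.63) = 0.5108 / 2.3641 = 0.2161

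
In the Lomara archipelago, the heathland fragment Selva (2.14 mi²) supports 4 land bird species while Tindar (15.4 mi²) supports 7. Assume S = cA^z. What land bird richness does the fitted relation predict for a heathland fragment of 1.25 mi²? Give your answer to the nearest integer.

z = ln(7/4) / ln(15.4/2.14) = 0.5596 / 1.9736 = 0.2836
c = 4 / 2.14^0.2836 = 4 / 1.241 = 3.224
S₃ = 3.224 × 1.25^0.2836 = 3.224 × 1.065 ≈ 3.434

3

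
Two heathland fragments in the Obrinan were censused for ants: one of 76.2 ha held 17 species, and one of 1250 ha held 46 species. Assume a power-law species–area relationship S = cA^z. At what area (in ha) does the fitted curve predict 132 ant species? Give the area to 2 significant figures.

24000 ha

z = ln(46/17) / ln(1250/76.2) = 0.9954 / 2.7975 = 0.3558
c = 17 / 76.2^0.3558 = 17 / 4.674 = 3.638
A = (132/3.638)^(1/0.3558) ⇒ ln A = ln(36.29)/0.3558 = 10.0935
A = e^10.0935 ≈ 24185 ha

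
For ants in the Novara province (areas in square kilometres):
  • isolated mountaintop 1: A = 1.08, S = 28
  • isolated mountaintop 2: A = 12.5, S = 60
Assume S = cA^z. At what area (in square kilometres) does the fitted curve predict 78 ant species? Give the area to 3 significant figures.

z = ln(60/28) / ln(12.5/1.08) = 0.7621 / 2.4488 = 0.3112
c = 28 / 1.08^0.3112 = 28 / 1.024 = 27.34
A = (78/27.34)^(1/0.3112) ⇒ ln A = ln(2.853)/0.3112 = 3.3687
A = e^3.3687 ≈ 29.04 square kilometres

29.0 square kilometres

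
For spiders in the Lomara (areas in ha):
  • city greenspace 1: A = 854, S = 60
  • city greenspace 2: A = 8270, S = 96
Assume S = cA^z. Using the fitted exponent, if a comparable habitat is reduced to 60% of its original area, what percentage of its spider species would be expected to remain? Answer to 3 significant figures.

90.0%

z = ln(96/60) / ln(8270/854) = 0.4700 / 2.2705 = 0.2070
S_new/S_old = (A_new/A_old)^z = 0.6^0.2070 = exp(0.2070 × -0.5108) = 0.8997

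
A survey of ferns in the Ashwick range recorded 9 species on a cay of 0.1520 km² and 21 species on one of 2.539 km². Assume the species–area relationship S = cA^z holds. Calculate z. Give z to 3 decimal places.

Taking logs: ln S = ln c + z ln A, so z = (ln S₂ − ln S₁)/(ln A₂ − ln A₁).
z = ln(21/9) / ln(2.539/0.152) = ln(2.333) / ln(16.7) = 0.8473 / 2.8156 = 0.3009

0.301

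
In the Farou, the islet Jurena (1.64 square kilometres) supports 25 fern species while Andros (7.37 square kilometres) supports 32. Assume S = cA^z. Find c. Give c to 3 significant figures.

z = ln(S₂/S₁) / ln(A₂/A₁) = ln(32/25) / ln(7.37/1.64) = 0.2469 / 1.5027 = 0.1643
c = S₁ / A₁^z = 25 / 1.64^0.1643 = 25 / 1.085 = 23.05

23.0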